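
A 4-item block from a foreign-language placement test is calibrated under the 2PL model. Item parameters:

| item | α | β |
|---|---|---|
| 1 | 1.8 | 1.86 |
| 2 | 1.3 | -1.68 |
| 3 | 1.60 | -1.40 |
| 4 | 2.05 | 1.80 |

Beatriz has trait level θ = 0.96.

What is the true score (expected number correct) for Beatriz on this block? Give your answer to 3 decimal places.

2.263

P(θ) = 1 / (1 + exp(−α(θ − β)))
P_1 = 1/(1+e^{1.6200}) = 0.1652
P_2 = 1/(1+e^{-3.4320}) = 0.9687
P_3 = 1/(1+e^{-3.7760}) = 0.9776
P_4 = 1/(1+e^{1.7220}) = 0.1516
E[score] = 0.1652 + 0.9687 + 0.9776 + 0.1516 = 2.2631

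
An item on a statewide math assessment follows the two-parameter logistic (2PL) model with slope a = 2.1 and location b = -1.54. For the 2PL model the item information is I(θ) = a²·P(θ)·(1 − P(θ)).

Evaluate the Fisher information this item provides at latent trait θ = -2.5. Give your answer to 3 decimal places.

0.457

P = 1/(1+e^{2.0160}) = 0.1175
P(1−P) = 0.1175 × 0.8825 = 0.1037
I = a² × P(1−P) = 2.1² × 0.1037 = 0.45740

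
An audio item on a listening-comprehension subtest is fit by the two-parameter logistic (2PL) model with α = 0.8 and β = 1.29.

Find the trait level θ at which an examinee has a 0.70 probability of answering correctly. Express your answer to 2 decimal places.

P(θ) = 1 / (1 + exp(−α(θ − β)))
logit = ln(0.7000/0.3000) = 0.8473
θ = β + logit/(α) = 1.29 + 0.8473/0.8000 = 2.3491

2.35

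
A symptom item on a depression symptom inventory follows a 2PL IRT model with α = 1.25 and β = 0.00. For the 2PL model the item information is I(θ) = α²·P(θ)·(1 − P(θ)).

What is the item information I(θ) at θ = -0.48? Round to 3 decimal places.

P = 1/(1+e^{0.6000}) = 0.3543
P(1−P) = 0.3543 × 0.6457 = 0.2288
I = α² × P(1−P) = 1.25² × 0.2288 = 0.35748

0.357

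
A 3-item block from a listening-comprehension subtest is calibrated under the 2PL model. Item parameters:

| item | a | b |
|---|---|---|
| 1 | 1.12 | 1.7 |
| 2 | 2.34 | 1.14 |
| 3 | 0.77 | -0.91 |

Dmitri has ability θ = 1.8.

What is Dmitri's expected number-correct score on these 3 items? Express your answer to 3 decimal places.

2.242

P(θ) = 1 / (1 + exp(−a(θ − b)))
P_1 = 1/(1+e^{-0.1120}) = 0.5280
P_2 = 1/(1+e^{-1.5444}) = 0.8241
P_3 = 1/(1+e^{-2.0867}) = 0.8896
E[score] = 0.5280 + 0.8241 + 0.8896 = 2.2417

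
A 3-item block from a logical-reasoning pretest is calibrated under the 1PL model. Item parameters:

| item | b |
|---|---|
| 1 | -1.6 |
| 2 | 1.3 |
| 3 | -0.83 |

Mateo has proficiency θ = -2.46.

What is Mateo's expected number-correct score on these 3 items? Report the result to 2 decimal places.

P(θ) = 1 / (1 + exp(−(θ − b)))
P_1 = 1/(1+e^{0.8600}) = 0.2973
P_2 = 1/(1+e^{3.7600}) = 0.0228
P_3 = 1/(1+e^{1.6300}) = 0.1638
E[score] = 0.2973 + 0.0228 + 0.1638 = 0.4839

0.48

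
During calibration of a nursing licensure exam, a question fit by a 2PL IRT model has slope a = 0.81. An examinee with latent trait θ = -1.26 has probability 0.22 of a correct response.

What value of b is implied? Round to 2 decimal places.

0.30

P(θ) = 1 / (1 + exp(−a(θ − b)))
logit(0.22) = ln(0.22/0.78) = -1.2657
b = θ − logit/(a) = -1.26 − (-1.2657)/0.8100 = 0.3026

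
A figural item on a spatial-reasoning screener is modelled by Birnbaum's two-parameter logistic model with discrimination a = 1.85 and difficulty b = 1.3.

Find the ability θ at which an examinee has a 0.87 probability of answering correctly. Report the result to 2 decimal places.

2.33

P(θ) = 1 / (1 + exp(−a(θ − b)))
logit = ln(0.8700/0.1300) = 1.9010
θ = b + logit/(a) = 1.3 + 1.9010/1.8500 = 2.3275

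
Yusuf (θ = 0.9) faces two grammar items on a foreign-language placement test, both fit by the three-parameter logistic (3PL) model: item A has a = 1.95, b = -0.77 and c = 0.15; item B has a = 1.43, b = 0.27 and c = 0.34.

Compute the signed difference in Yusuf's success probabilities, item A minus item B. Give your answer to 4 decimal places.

0.1591

P(θ) = c + (1 − c) · 1 / (1 + exp(−a(θ − b)))
P_A = 0.9685
P_B = 0.8093
P_A − P_B = 0.1591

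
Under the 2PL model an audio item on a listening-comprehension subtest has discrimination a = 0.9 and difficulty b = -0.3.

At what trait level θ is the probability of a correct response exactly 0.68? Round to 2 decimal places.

0.54

P(θ) = 1 / (1 + exp(−a(θ − b)))
logit = ln(0.6800/0.3200) = 0.7538
θ = b + logit/(a) = -0.3 + 0.7538/0.9000 = 0.5375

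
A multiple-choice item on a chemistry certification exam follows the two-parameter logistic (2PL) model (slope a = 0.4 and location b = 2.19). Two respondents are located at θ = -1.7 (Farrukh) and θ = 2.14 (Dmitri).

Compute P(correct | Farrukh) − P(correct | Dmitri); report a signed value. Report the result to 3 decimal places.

-0.321

P(θ) = 1 / (1 + exp(−a(θ − b)))
P(Farrukh) = 0.1742  [exponent -1.5560]
P(Dmitri) = 0.4950  [exponent -0.0200]
Difference = 0.1742 − 0.4950 = -0.3208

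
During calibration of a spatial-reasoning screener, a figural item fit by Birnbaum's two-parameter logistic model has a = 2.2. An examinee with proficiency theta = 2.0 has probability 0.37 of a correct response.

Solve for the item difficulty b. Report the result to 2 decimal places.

2.24

P(theta) = 1 / (1 + exp(−a(theta − b)))
logit(0.37) = ln(0.37/0.63) = -0.5322
b = theta − logit/(a) = 2.0 − (-0.5322)/2.2000 = 2.2419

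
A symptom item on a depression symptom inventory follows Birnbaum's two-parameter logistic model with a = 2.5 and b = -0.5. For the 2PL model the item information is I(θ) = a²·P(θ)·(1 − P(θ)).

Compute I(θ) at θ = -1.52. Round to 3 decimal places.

P = 1/(1+e^{2.5500}) = 0.0724
P(1−P) = 0.0724 × 0.9276 = 0.0672
I = a² × P(1−P) = 2.5² × 0.0672 = 0.41988

0.420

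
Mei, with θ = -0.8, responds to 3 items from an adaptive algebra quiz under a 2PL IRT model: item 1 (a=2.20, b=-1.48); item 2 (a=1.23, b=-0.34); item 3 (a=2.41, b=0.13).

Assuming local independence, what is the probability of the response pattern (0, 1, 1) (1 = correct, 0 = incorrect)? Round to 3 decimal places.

P(θ) = 1 / (1 + exp(−a(θ − b)))
P_1 = 1/(1+e^{-1.4960}) = 0.8170
P_2 = 1/(1+e^{0.5658}) = 0.3622
P_3 = 1/(1+e^{2.2413}) = 0.0961
L = (1−P_1) × P_2 × P_3 = 0.1830 × 0.3622 × 0.0961 = 0.00637

0.006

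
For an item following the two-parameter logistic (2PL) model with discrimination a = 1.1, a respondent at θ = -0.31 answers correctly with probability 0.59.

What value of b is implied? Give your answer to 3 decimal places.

-0.641

P(θ) = 1 / (1 + exp(−a(θ − b)))
logit(0.59) = ln(0.59/0.41) = 0.3640
b = θ − logit/(a) = -0.31 − 0.3640/1.1000 = -0.6409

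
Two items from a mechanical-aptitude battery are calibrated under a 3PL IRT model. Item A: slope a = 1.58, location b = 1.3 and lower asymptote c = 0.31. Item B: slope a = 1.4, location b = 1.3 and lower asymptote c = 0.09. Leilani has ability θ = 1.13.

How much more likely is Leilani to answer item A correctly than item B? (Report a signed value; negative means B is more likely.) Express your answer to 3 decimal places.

0.118

P(θ) = c + (1 − c) · 1 / (1 + exp(−a(θ − b)))
P_A = 0.6089
P_B = 0.4911
P_A − P_B = 0.1178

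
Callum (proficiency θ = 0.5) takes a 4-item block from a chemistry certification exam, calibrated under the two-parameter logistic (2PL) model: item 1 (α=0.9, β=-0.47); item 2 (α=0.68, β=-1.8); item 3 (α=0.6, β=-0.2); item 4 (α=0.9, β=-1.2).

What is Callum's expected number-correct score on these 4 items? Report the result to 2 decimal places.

2.96

P(θ) = 1 / (1 + exp(−α(θ − β)))
P_1 = 1/(1+e^{-0.8730}) = 0.7054
P_2 = 1/(1+e^{-1.5640}) = 0.8269
P_3 = 1/(1+e^{-0.4200}) = 0.6035
P_4 = 1/(1+e^{-1.5300}) = 0.8220
E[score] = 0.7054 + 0.8269 + 0.6035 + 0.8220 = 2.9578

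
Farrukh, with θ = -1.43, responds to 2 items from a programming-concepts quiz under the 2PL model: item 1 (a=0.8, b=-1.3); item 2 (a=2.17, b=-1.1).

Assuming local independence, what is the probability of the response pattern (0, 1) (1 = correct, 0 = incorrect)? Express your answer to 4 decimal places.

0.1727

P(θ) = 1 / (1 + exp(−a(θ − b)))
P_1 = 1/(1+e^{0.1040}) = 0.4740
P_2 = 1/(1+e^{0.7161}) = 0.3283
L = (1−P_1) × P_2 = 0.5260 × 0.3283 = 0.17265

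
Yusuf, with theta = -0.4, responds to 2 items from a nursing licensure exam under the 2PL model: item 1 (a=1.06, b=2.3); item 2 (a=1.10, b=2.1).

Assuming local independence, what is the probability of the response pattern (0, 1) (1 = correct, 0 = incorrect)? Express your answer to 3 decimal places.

0.057

P(theta) = 1 / (1 + exp(−a(theta − b)))
P_1 = 1/(1+e^{2.8620}) = 0.0541
P_2 = 1/(1+e^{2.7500}) = 0.0601
L = (1−P_1) × P_2 = 0.9459 × 0.0601 = 0.05684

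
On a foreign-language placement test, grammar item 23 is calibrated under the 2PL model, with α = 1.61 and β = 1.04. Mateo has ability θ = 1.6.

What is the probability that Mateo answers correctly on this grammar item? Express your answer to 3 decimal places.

0.711

P(θ) = 1 / (1 + exp(−α(θ − β)))
Exponent: 1.61 × (1.6 − 1.04) = 0.9016
1/(1 + e^{-0.9016}) = 0.7113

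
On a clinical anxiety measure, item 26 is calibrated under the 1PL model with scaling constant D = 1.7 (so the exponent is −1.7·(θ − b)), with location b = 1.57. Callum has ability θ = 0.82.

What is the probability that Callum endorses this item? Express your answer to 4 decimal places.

P(θ) = 1 / (1 + exp(−D·(θ − b)))
Exponent: 1.7 × (0.82 − 1.57) = -1.2750
1/(1 + e^{1.2750}) = 0.2184
P = 0.2184

0.2184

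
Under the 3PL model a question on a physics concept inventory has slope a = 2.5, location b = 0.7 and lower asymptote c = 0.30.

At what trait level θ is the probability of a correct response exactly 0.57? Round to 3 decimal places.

P(θ) = c + (1 − c) · 1 / (1 + exp(−a(θ − b)))
Remove guessing floor: (0.57 − 0.30)/(1 − 0.30) = 0.3857
logit = ln(0.3857/0.6143) = -0.4654
θ = b + logit/(a) = 0.7 + (-0.4654)/2.5000 = 0.5139

0.514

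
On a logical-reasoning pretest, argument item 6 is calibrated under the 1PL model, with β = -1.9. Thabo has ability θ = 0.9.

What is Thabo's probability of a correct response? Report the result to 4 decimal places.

P(θ) = 1 / (1 + exp(−(θ − β)))
Exponent: (0.9 − (-1.9)) = 2.8000
1/(1 + e^{-2.8000}) = 0.9427
P = 0.9427

0.9427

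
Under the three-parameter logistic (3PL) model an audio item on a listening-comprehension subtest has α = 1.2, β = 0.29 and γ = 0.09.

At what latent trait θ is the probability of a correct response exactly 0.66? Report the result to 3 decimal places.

P(θ) = γ + (1 − γ) · 1 / (1 + exp(−α(θ − β)))
Remove guessing floor: (0.66 − 0.09)/(1 − 0.09) = 0.6264
logit = ln(0.6264/0.3736) = 0.5167
θ = β + logit/(α) = 0.29 + 0.5167/1.2000 = 0.7206

0.721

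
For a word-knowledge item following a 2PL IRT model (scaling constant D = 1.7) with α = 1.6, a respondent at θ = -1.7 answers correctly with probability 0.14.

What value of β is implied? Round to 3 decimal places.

P(θ) = 1 / (1 + exp(−D·α(θ − β)))
logit(0.14) = ln(0.14/0.86) = -1.8153
β = θ − logit/(1.7·α) = -1.7 − (-1.8153)/2.7200 = -1.0326

-1.033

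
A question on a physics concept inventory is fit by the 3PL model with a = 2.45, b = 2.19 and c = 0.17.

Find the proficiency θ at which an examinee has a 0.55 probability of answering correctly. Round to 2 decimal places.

P(θ) = c + (1 − c) · 1 / (1 + exp(−a(θ − b)))
Remove guessing floor: (0.55 − 0.17)/(1 − 0.17) = 0.4578
logit = ln(0.4578/0.5422) = -0.1691
θ = b + logit/(a) = 2.19 + (-0.1691)/2.4500 = 2.1210

2.12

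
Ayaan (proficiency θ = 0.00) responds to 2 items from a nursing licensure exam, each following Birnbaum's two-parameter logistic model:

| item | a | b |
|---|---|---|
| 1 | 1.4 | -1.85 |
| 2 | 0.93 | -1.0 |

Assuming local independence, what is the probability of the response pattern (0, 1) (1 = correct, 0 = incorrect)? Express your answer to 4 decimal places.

P(θ) = 1 / (1 + exp(−a(θ − b)))
P_1 = 1/(1+e^{-2.5900}) = 0.9302
P_2 = 1/(1+e^{-0.9300}) = 0.7171
L = (1−P_1) × P_2 = 0.0698 × 0.7171 = 0.05004

0.0500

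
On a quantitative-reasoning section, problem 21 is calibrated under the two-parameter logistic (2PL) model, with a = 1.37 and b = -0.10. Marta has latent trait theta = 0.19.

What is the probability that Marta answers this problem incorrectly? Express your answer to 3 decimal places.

0.402

P(theta) = 1 / (1 + exp(−a(theta − b)))
Exponent: 1.37 × (0.19 − (-0.10)) = 0.3973
1/(1 + e^{-0.3973}) = 0.5980
P(incorrect) = 1 − 0.5980 = 0.4020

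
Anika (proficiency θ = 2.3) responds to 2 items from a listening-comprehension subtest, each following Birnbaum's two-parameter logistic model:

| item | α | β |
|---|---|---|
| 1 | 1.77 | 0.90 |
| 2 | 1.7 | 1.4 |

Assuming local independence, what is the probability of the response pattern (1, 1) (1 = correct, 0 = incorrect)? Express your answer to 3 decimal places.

P(θ) = 1 / (1 + exp(−α(θ − β)))
P_1 = 1/(1+e^{-2.4780}) = 0.9226
P_2 = 1/(1+e^{-1.5300}) = 0.8220
L = P_1 × P_2 = 0.9226 × 0.8220 = 0.75837

0.758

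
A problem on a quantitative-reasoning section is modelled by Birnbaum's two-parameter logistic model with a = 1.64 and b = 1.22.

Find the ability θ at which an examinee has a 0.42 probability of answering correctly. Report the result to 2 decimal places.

1.02

P(θ) = 1 / (1 + exp(−a(θ − b)))
logit = ln(0.4200/0.5800) = -0.3228
θ = b + logit/(a) = 1.22 + (-0.3228)/1.6400 = 1.0232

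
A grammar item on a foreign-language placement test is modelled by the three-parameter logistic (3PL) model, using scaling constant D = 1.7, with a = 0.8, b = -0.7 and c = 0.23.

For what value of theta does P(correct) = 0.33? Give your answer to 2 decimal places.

P(theta) = c + (1 − c) · 1 / (1 + exp(−D·a(theta − b)))
Remove guessing floor: (0.33 − 0.23)/(1 − 0.23) = 0.1299
logit = ln(0.1299/0.8701) = -1.9021
theta = b + logit/(1.7·a) = -0.7 + (-1.9021)/1.3600 = -2.0986

-2.10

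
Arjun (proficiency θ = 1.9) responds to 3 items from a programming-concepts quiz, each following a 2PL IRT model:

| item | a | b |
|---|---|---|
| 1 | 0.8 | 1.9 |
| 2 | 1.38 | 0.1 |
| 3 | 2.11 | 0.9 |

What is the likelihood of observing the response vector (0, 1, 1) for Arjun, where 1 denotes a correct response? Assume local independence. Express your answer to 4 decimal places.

0.4116

P(θ) = 1 / (1 + exp(−a(θ − b)))
P_1 = 1/(1+e^{0.0000}) = 0.5000
P_2 = 1/(1+e^{-2.4840}) = 0.9230
P_3 = 1/(1+e^{-2.1100}) = 0.8919
L = (1−P_1) × P_2 × P_3 = 0.5000 × 0.9230 × 0.8919 = 0.41160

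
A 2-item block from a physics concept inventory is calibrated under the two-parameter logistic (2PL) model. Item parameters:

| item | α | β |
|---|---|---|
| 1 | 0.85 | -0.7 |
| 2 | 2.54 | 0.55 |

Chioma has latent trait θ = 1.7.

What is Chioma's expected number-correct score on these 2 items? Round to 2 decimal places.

1.83

P(θ) = 1 / (1 + exp(−α(θ − β)))
P_1 = 1/(1+e^{-2.0400}) = 0.8849
P_2 = 1/(1+e^{-2.9210}) = 0.9489
E[score] = 0.8849 + 0.9489 = 1.8338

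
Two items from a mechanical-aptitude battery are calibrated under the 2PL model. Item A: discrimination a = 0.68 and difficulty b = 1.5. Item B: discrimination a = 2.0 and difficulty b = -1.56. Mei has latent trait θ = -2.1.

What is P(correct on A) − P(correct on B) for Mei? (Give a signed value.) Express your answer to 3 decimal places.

-0.174

P(θ) = 1 / (1 + exp(−a(θ − b)))
P_A = 0.0796
P_B = 0.2535
P_A − P_B = -0.1739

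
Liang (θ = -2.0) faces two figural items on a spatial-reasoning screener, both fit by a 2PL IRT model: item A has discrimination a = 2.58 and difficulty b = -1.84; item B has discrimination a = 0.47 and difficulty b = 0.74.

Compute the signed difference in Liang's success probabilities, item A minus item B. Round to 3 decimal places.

P(θ) = 1 / (1 + exp(−a(θ − b)))
P_A = 0.3982
P_B = 0.2162
P_A − P_B = 0.1820

0.182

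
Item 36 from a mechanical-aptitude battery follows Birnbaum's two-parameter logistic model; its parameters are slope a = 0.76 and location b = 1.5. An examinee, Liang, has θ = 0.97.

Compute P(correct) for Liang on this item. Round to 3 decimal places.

P(θ) = 1 / (1 + exp(−a(θ − b)))
Exponent: 0.76 × (0.97 − 1.5) = -0.4028
1/(1 + e^{0.4028}) = 0.4006

0.401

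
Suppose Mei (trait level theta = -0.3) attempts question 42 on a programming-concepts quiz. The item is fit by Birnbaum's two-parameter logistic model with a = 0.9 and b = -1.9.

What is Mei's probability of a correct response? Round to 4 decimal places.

0.8085

P(theta) = 1 / (1 + exp(−a(theta − b)))
Exponent: 0.9 × (-0.3 − (-1.9)) = 1.4400
1/(1 + e^{-1.4400}) = 0.8085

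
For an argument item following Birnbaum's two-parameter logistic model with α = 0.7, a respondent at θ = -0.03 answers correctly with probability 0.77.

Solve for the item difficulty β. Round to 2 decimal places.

-1.76

P(θ) = 1 / (1 + exp(−α(θ − β)))
logit(0.77) = ln(0.77/0.23) = 1.2083
β = θ − logit/(α) = -0.03 − 1.2083/0.7000 = -1.7562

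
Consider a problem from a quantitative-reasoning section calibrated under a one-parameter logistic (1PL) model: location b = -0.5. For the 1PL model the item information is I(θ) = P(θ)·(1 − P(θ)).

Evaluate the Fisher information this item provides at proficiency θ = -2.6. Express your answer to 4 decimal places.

P = 1/(1+e^{2.1000}) = 0.1091
P(1−P) = 0.1091 × 0.8909 = 0.0972
I = P(1−P) = 0.09719

0.0972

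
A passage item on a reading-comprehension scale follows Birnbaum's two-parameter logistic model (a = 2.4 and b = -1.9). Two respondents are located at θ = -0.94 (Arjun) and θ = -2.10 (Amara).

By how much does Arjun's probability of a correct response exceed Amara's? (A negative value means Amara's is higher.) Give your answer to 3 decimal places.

0.527

P(θ) = 1 / (1 + exp(−a(θ − b)))
P(Arjun) = 0.9092  [exponent 2.3040]
P(Amara) = 0.3823  [exponent -0.4800]
Difference = 0.9092 − 0.3823 = 0.5270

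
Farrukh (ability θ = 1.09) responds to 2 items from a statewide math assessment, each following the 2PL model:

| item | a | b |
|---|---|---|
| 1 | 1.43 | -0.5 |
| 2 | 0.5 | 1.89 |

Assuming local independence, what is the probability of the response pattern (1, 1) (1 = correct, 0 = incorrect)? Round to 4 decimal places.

P(θ) = 1 / (1 + exp(−a(θ − b)))
P_1 = 1/(1+e^{-2.2737}) = 0.9067
P_2 = 1/(1+e^{0.4000}) = 0.4013
L = P_1 × P_2 = 0.9067 × 0.4013 = 0.36386

0.3639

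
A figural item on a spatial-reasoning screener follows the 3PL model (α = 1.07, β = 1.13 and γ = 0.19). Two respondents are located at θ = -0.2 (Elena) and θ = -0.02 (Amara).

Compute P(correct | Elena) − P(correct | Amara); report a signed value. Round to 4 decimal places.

-0.0259

P(θ) = γ + (1 − γ) · 1 / (1 + exp(−α(θ − β)))
P(Elena) = 0.3473  [exponent -1.4231]
P(Amara) = 0.3731  [exponent -1.2305]
Difference = 0.3473 − 0.3731 = -0.0259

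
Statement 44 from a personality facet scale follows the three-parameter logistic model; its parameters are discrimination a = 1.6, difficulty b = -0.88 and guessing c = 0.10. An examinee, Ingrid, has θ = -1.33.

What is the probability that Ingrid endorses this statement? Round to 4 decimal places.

P(θ) = c + (1 − c) · 1 / (1 + exp(−a(θ − b)))
Exponent: 1.6 × (-1.33 − (-0.88)) = -0.7200
1/(1 + e^{0.7200}) = 0.3274
P = 0.10 + 0.90 × 0.3274 = 0.3947

0.3947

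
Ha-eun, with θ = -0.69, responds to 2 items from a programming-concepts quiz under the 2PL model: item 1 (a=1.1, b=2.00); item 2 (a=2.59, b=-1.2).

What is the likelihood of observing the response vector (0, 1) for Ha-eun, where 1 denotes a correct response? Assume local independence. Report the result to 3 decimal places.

0.750

P(θ) = 1 / (1 + exp(−a(θ − b)))
P_1 = 1/(1+e^{2.9590}) = 0.0493
P_2 = 1/(1+e^{-1.3209}) = 0.7893
L = (1−P_1) × P_2 = 0.9507 × 0.7893 = 0.75041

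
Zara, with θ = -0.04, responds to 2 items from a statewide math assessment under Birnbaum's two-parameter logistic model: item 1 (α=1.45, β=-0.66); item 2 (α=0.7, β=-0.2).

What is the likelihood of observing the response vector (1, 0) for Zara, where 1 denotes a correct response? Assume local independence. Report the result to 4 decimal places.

P(θ) = 1 / (1 + exp(−α(θ − β)))
P_1 = 1/(1+e^{-0.8990}) = 0.7107
P_2 = 1/(1+e^{-0.1120}) = 0.5280
L = P_1 × (1−P_2) = 0.7107 × 0.4720 = 0.33549

0.3355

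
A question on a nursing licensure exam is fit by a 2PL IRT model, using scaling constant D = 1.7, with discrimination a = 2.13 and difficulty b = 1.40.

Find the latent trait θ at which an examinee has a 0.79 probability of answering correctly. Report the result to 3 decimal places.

1.766

P(θ) = 1 / (1 + exp(−D·a(θ − b)))
logit = ln(0.7900/0.2100) = 1.3249
θ = b + logit/(1.7·a) = 1.40 + 1.3249/3.6210 = 1.7659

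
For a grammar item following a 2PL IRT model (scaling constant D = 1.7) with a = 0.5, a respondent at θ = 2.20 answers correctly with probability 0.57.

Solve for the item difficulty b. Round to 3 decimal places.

1.868

P(θ) = 1 / (1 + exp(−D·a(θ − b)))
logit(0.57) = ln(0.57/0.43) = 0.2819
b = θ − logit/(1.7·a) = 2.20 − 0.2819/0.8500 = 1.8684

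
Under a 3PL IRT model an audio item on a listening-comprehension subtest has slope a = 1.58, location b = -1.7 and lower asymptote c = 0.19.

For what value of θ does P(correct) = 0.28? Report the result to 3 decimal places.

-3.016

P(θ) = c + (1 − c) · 1 / (1 + exp(−a(θ − b)))
Remove guessing floor: (0.28 − 0.19)/(1 − 0.19) = 0.1111
logit = ln(0.1111/0.8889) = -2.0794
θ = b + logit/(a) = -1.7 + (-2.0794)/1.5800 = -3.0161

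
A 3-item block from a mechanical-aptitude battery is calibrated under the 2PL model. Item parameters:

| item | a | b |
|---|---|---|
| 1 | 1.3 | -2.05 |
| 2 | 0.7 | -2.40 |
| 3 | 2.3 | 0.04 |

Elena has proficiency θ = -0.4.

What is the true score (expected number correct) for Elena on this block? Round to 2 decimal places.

P(θ) = 1 / (1 + exp(−a(θ − b)))
P_1 = 1/(1+e^{-2.1450}) = 0.8952
P_2 = 1/(1+e^{-1.4000}) = 0.8022
P_3 = 1/(1+e^{1.0120}) = 0.2666
E[score] = 0.8952 + 0.8022 + 0.2666 = 1.9640

1.96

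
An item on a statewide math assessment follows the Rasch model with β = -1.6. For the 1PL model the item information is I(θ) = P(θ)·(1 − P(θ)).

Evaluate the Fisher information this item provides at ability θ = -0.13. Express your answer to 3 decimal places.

P = 1/(1+e^{-1.4700}) = 0.8131
P(1−P) = 0.8131 × 0.1869 = 0.1520
I = P(1−P) = 0.15200

0.152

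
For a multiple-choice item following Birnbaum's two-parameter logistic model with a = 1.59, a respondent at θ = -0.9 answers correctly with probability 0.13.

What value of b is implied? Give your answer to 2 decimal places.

P(θ) = 1 / (1 + exp(−a(θ − b)))
logit(0.13) = ln(0.13/0.87) = -1.9010
b = θ − logit/(a) = -0.9 − (-1.9010)/1.5900 = 0.2956

0.30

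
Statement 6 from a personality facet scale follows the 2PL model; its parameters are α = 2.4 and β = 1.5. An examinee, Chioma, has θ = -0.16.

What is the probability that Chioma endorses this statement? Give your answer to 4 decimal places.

0.0183

P(θ) = 1 / (1 + exp(−α(θ − β)))
Exponent: 2.4 × (-0.16 − 1.5) = -3.9840
1/(1 + e^{3.9840}) = 0.0183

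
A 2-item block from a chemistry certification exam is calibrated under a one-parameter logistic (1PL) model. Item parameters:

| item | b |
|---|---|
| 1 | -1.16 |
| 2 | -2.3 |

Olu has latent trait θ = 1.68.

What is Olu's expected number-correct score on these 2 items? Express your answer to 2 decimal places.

P(θ) = 1 / (1 + exp(−(θ − b)))
P_1 = 1/(1+e^{-2.8400}) = 0.9448
P_2 = 1/(1+e^{-3.9800}) = 0.9817
E[score] = 0.9448 + 0.9817 = 1.9265

1.93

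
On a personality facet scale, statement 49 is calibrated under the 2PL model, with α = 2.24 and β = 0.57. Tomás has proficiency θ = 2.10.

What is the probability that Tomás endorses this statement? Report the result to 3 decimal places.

0.969

P(θ) = 1 / (1 + exp(−α(θ − β)))
Exponent: 2.24 × (2.10 − 0.57) = 3.4272
1/(1 + e^{-3.4272}) = 0.9685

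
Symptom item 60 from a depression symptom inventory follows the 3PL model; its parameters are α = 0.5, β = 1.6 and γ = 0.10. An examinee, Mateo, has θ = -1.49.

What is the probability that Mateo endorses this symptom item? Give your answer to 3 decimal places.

P(θ) = γ + (1 − γ) · 1 / (1 + exp(−α(θ − β)))
Exponent: 0.5 × (-1.49 − 1.6) = -1.5450
1/(1 + e^{1.5450}) = 0.1758
P = 0.10 + 0.90 × 0.1758 = 0.2582

0.258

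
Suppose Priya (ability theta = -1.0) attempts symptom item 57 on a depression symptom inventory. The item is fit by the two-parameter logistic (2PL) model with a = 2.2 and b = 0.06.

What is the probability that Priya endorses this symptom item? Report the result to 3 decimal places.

0.089

P(theta) = 1 / (1 + exp(−a(theta − b)))
Exponent: 2.2 × (-1.0 − 0.06) = -2.3320
1/(1 + e^{2.3320}) = 0.0885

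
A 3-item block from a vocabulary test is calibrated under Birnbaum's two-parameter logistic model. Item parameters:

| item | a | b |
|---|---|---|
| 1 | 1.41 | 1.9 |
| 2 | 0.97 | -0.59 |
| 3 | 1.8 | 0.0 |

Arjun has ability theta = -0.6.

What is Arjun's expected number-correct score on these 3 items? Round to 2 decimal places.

0.78

P(theta) = 1 / (1 + exp(−a(theta − b)))
P_1 = 1/(1+e^{3.5250}) = 0.0286
P_2 = 1/(1+e^{0.0097}) = 0.4976
P_3 = 1/(1+e^{1.0800}) = 0.2535
E[score] = 0.0286 + 0.4976 + 0.2535 = 0.7797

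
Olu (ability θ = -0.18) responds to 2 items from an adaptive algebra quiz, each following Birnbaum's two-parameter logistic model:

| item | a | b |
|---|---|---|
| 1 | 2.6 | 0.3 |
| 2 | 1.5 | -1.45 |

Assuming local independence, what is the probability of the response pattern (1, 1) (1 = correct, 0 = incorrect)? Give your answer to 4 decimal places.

0.1942

P(θ) = 1 / (1 + exp(−a(θ − b)))
P_1 = 1/(1+e^{1.2480}) = 0.2230
P_2 = 1/(1+e^{-1.9050}) = 0.8705
L = P_1 × P_2 = 0.2230 × 0.8705 = 0.19415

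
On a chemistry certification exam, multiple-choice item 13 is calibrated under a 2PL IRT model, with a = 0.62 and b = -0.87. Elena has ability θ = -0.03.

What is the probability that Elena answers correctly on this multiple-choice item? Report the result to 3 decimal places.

0.627

P(θ) = 1 / (1 + exp(−a(θ − b)))
Exponent: 0.62 × (-0.03 − (-0.87)) = 0.5208
1/(1 + e^{-0.5208}) = 0.6273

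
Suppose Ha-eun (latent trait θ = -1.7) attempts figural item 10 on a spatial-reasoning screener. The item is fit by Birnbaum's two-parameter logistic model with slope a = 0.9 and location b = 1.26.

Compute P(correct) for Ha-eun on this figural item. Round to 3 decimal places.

0.065

P(θ) = 1 / (1 + exp(−a(θ − b)))
Exponent: 0.9 × (-1.7 − 1.26) = -2.6640
1/(1 + e^{2.6640}) = 0.0651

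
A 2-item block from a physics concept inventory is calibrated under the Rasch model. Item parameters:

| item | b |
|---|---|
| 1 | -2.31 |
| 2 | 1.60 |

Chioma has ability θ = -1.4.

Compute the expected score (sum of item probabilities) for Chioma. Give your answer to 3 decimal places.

0.760

P(θ) = 1 / (1 + exp(−(θ − b)))
P_1 = 1/(1+e^{-0.9100}) = 0.7130
P_2 = 1/(1+e^{3.0000}) = 0.0474
E[score] = 0.7130 + 0.0474 = 0.7604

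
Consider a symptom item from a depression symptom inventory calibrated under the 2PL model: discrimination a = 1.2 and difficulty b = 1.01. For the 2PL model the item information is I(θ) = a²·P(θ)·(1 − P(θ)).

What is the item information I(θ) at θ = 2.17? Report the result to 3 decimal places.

0.230

P = 1/(1+e^{-1.3920}) = 0.8009
P(1−P) = 0.8009 × 0.1991 = 0.1595
I = a² × P(1−P) = 1.2² × 0.1595 = 0.22961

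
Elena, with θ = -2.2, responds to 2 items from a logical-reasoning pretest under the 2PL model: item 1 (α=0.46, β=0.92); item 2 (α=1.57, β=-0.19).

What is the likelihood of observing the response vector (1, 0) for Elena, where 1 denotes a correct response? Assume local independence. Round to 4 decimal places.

P(θ) = 1 / (1 + exp(−α(θ − β)))
P_1 = 1/(1+e^{1.4352}) = 0.1923
P_2 = 1/(1+e^{3.1557}) = 0.0409
L = P_1 × (1−P_2) = 0.1923 × 0.9591 = 0.18443

0.1844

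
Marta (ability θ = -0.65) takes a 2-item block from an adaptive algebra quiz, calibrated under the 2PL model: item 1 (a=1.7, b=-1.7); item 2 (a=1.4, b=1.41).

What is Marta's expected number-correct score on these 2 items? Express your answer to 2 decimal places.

0.91

P(θ) = 1 / (1 + exp(−a(θ − b)))
P_1 = 1/(1+e^{-1.7850}) = 0.8563
P_2 = 1/(1+e^{2.8840}) = 0.0530
E[score] = 0.8563 + 0.0530 = 0.9093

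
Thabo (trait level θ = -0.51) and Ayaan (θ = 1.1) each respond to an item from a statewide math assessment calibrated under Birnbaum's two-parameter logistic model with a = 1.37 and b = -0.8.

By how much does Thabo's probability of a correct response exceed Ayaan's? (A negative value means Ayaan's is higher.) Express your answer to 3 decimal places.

P(θ) = 1 / (1 + exp(−a(θ − b)))
P(Thabo) = 0.5980  [exponent 0.3973]
P(Ayaan) = 0.9311  [exponent 2.6030]
Difference = 0.5980 − 0.9311 = -0.3330

-0.333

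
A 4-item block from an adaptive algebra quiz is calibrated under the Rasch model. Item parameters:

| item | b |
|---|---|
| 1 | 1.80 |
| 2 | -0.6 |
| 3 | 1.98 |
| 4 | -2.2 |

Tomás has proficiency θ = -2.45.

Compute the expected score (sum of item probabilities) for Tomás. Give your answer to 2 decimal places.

P(θ) = 1 / (1 + exp(−(θ − b)))
P_1 = 1/(1+e^{4.2500}) = 0.0141
P_2 = 1/(1+e^{1.8500}) = 0.1359
P_3 = 1/(1+e^{4.4300}) = 0.0118
P_4 = 1/(1+e^{0.2500}) = 0.4378
E[score] = 0.0141 + 0.1359 + 0.0118 + 0.4378 = 0.5995

0.60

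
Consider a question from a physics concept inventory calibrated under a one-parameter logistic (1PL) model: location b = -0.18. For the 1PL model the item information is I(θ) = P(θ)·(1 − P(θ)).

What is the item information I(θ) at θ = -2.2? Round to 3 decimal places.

P = 1/(1+e^{2.0200}) = 0.1171
P(1−P) = 0.1171 × 0.8829 = 0.1034
I = P(1−P) = 0.10340

0.103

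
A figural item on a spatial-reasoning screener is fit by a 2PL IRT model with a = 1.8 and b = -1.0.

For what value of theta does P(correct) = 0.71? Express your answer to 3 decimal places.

-0.503

P(theta) = 1 / (1 + exp(−a(theta − b)))
logit = ln(0.7100/0.2900) = 0.8954
theta = b + logit/(a) = -1.0 + 0.8954/1.8000 = -0.5026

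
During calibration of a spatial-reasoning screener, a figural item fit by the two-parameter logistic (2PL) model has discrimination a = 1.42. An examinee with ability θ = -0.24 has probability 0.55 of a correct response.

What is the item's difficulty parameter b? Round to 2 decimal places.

P(θ) = 1 / (1 + exp(−a(θ − b)))
logit(0.55) = ln(0.55/0.45) = 0.2007
b = θ − logit/(a) = -0.24 − 0.2007/1.4200 = -0.3813

-0.38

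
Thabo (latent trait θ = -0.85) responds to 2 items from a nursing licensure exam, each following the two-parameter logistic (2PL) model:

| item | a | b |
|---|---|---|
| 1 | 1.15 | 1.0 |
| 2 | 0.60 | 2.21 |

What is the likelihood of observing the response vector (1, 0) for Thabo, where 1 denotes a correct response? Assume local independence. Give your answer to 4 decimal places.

P(θ) = 1 / (1 + exp(−a(θ − b)))
P_1 = 1/(1+e^{2.1275}) = 0.1065
P_2 = 1/(1+e^{1.8360}) = 0.1375
L = P_1 × (1−P_2) = 0.1065 × 0.8625 = 0.09181

0.0918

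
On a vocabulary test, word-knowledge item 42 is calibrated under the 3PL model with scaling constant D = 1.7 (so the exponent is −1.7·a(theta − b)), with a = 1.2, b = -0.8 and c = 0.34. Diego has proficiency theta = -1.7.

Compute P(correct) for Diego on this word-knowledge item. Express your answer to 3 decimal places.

0.431

P(theta) = c + (1 − c) · 1 / (1 + exp(−D·a(theta − b)))
Exponent: 1.7 × 1.2 × (-1.7 − (-0.8)) = -1.8360
1/(1 + e^{1.8360}) = 0.1375
P = 0.34 + 0.66 × 0.1375 = 0.4308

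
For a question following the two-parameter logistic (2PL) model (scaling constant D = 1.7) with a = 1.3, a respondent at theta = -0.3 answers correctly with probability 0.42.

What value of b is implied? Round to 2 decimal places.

P(theta) = 1 / (1 + exp(−D·a(theta − b)))
logit(0.42) = ln(0.42/0.58) = -0.3228
b = theta − logit/(1.7·a) = -0.3 − (-0.3228)/2.2100 = -0.1539

-0.15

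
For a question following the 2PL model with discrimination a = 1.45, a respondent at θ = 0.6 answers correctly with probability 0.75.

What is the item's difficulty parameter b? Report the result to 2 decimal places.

P(θ) = 1 / (1 + exp(−a(θ − b)))
logit(0.75) = ln(0.75/0.25) = 1.0986
b = θ − logit/(a) = 0.6 − 1.0986/1.4500 = -0.1577

-0.16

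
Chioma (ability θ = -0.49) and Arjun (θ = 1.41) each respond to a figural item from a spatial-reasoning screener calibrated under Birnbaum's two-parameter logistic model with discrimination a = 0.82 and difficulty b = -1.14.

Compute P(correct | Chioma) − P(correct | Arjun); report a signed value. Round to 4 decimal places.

P(θ) = 1 / (1 + exp(−a(θ − b)))
P(Chioma) = 0.6302  [exponent 0.5330]
P(Arjun) = 0.8900  [exponent 2.0910]
Difference = 0.6302 − 0.8900 = -0.2598

-0.2598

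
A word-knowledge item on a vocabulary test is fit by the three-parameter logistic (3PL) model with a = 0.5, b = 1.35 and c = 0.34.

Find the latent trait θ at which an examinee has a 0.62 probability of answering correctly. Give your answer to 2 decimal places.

0.74

P(θ) = c + (1 − c) · 1 / (1 + exp(−a(θ − b)))
Remove guessing floor: (0.62 − 0.34)/(1 − 0.34) = 0.4242
logit = ln(0.4242/0.5758) = -0.3054
θ = b + logit/(a) = 1.35 + (-0.3054)/0.5000 = 0.7392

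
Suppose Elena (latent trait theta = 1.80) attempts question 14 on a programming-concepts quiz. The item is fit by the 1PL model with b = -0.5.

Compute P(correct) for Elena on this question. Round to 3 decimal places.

0.909

P(theta) = 1 / (1 + exp(−(theta − b)))
Exponent: (1.80 − (-0.5)) = 2.3000
1/(1 + e^{-2.3000}) = 0.9089
P = 0.9089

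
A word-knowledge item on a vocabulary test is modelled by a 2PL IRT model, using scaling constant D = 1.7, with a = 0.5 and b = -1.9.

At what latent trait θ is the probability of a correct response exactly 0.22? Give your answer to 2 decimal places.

P(θ) = 1 / (1 + exp(−D·a(θ − b)))
logit = ln(0.2200/0.7800) = -1.2657
θ = b + logit/(1.7·a) = -1.9 + (-1.2657)/0.8500 = -3.3890

-3.39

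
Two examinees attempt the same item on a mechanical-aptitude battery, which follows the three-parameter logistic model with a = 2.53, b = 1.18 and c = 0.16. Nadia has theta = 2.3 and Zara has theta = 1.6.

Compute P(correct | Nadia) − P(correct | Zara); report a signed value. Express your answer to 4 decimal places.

P(theta) = c + (1 − c) · 1 / (1 + exp(−a(theta − b)))
P(Nadia) = 0.9534  [exponent 2.8336]
P(Zara) = 0.7843  [exponent 1.0626]
Difference = 0.9534 − 0.7843 = 0.1691

0.1691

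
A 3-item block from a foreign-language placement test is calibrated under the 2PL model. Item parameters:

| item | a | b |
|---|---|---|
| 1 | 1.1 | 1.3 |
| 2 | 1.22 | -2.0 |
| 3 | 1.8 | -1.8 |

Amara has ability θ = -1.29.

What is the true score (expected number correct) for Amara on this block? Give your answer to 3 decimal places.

1.473

P(θ) = 1 / (1 + exp(−a(θ − b)))
P_1 = 1/(1+e^{2.8490}) = 0.0547
P_2 = 1/(1+e^{-0.8662}) = 0.7040
P_3 = 1/(1+e^{-0.9180}) = 0.7146
E[score] = 0.0547 + 0.7040 + 0.7146 = 1.4733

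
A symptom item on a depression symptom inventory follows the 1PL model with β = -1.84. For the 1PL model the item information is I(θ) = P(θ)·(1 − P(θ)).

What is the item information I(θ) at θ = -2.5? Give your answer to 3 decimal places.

P = 1/(1+e^{0.6600}) = 0.3407
P(1−P) = 0.3407 × 0.6593 = 0.2246
I = P(1−P) = 0.22464

0.225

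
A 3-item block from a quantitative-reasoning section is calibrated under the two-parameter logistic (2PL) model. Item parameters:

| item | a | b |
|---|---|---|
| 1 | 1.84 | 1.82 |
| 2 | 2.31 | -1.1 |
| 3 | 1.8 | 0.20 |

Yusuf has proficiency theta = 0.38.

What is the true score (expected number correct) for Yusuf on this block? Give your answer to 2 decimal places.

P(theta) = 1 / (1 + exp(−a(theta − b)))
P_1 = 1/(1+e^{2.6496}) = 0.0660
P_2 = 1/(1+e^{-3.4188}) = 0.9683
P_3 = 1/(1+e^{-0.3240}) = 0.5803
E[score] = 0.0660 + 0.9683 + 0.5803 = 1.6146

1.61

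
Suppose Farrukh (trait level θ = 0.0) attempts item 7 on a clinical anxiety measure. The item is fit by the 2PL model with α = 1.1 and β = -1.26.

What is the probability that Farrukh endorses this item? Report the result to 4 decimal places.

P(θ) = 1 / (1 + exp(−α(θ − β)))
Exponent: 1.1 × (0.0 − (-1.26)) = 1.3860
1/(1 + e^{-1.3860}) = 0.8000

0.8000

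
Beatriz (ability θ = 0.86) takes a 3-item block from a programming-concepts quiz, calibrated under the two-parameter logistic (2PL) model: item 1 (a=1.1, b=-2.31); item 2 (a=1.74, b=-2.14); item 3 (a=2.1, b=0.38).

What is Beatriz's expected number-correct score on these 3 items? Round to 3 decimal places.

P(θ) = 1 / (1 + exp(−a(θ − b)))
P_1 = 1/(1+e^{-3.4870}) = 0.9703
P_2 = 1/(1+e^{-5.2200}) = 0.9946
P_3 = 1/(1+e^{-1.0080}) = 0.7326
E[score] = 0.9703 + 0.9946 + 0.7326 = 2.6976

2.698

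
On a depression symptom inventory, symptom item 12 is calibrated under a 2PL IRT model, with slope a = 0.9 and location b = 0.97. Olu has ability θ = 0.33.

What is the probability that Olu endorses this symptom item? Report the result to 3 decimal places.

0.360

P(θ) = 1 / (1 + exp(−a(θ − b)))
Exponent: 0.9 × (0.33 − 0.97) = -0.5760
1/(1 + e^{0.5760}) = 0.3599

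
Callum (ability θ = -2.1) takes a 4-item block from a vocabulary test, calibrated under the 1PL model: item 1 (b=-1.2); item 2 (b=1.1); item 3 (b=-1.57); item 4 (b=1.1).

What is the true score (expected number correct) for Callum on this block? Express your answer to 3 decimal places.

P(θ) = 1 / (1 + exp(−(θ − b)))
P_1 = 1/(1+e^{0.9000}) = 0.2891
P_2 = 1/(1+e^{3.2000}) = 0.0392
P_3 = 1/(1+e^{0.5300}) = 0.3705
P_4 = 1/(1+e^{3.2000}) = 0.0392
E[score] = 0.2891 + 0.0392 + 0.3705 + 0.0392 = 0.7379

0.738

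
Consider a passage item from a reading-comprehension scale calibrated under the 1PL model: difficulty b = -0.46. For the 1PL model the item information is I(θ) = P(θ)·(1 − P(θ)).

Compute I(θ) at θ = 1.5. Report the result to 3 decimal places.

0.108

P = 1/(1+e^{-1.9600}) = 0.8765
P(1−P) = 0.8765 × 0.1235 = 0.1082
I = P(1−P) = 0.10822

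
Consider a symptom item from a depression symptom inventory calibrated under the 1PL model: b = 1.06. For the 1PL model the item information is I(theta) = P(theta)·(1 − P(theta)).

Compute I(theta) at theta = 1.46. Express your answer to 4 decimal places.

0.2403

P = 1/(1+e^{-0.4000}) = 0.5987
P(1−P) = 0.5987 × 0.4013 = 0.2403
I = P(1−P) = 0.24026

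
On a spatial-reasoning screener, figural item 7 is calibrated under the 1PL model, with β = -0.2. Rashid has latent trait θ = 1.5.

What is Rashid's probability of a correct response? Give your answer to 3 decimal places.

P(θ) = 1 / (1 + exp(−(θ − β)))
Exponent: (1.5 − (-0.2)) = 1.7000
1/(1 + e^{-1.7000}) = 0.8455
P = 0.8455

0.846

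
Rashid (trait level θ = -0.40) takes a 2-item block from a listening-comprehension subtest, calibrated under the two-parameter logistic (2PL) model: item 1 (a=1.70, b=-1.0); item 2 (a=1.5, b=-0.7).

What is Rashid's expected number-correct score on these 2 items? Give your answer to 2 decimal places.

P(θ) = 1 / (1 + exp(−a(θ − b)))
P_1 = 1/(1+e^{-1.0200}) = 0.7350
P_2 = 1/(1+e^{-0.4500}) = 0.6106
E[score] = 0.7350 + 0.6106 = 1.3456

1.35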